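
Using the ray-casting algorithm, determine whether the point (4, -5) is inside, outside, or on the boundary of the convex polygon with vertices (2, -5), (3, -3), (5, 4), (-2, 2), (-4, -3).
The point (4, -5) lies strictly outside the polygon

Cast a horizontal ray to the right from the query point and count how many polygon edges it crosses (each edge strictly once or zero times, handled with the usual half-open convention). 
Parity of crossings → even ⇒ outside.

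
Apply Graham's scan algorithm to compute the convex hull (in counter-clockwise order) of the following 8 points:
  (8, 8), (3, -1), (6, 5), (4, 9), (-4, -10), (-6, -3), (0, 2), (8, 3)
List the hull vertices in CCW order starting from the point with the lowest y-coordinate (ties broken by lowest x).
Hull (CCW) = [(-4, -10), (8, 3), (8, 8), (4, 9), (-6, -3)]

Graham scan procedure:
  1. Find the pivot p₀ = point with lowest y (tie → lowest x): (-4, -10).
  2. Sort the remaining points by polar angle around p₀.
  3. Walk through sorted points, maintaining a stack; pop the top while the last three entries make a non-left turn (cross product ≤ 0).
  4. Final stack is the convex hull in CCW order: (-4, -10), (8, 3), (8, 8), (4, 9), (-6, -3).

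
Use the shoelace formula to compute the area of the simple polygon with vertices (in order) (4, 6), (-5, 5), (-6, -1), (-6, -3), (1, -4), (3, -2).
Area = 80

Shoelace formula: Area = (1/2) |Σ_i (x_i · y_{i+1} − x_{i+1} · y_i)| (indices mod n). Compute each cross term:
  (4)(5) − (-5)(6) = 50
  (-5)(-1) − (-6)(5) = 35
  (-6)(-3) − (-6)(-1) = 12
  (-6)(-4) − (1)(-3) = 27
  (1)(-2) − (3)(-4) = 10
  (3)(6) − (4)(-2) = 26
Sum = 160, so (signed) Area = 160/2 = 80, |Area| = 80.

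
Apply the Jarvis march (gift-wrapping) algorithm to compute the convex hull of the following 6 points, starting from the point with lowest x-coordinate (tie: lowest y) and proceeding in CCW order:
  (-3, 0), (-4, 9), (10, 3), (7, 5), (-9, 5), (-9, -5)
Hull (CCW) = [(-9, -5), (10, 3), (7, 5), (-4, 9), (-9, 5)]

Jarvis march: at each step, from the current hull vertex p, select the next vertex q as the point such that every other point lies strictly to the left of (or on) the directed line p → q. (Equivalently: for every other point r, the cross product (q − p) × (r − p) ≥ 0.)
Starting point (lowest x, tie lowest y): (-9, -5). Wrap until returning to start. Resulting hull: (-9, -5), (10, 3), (7, 5), (-4, 9), (-9, 5).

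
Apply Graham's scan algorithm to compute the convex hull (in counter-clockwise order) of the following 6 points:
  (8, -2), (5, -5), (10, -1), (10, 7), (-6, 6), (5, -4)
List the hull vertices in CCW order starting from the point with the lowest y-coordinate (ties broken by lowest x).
Hull (CCW) = [(5, -5), (10, -1), (10, 7), (-6, 6)]

Graham scan procedure:
  1. Find the pivot p₀ = point with lowest y (tie → lowest x): (5, -5).
  2. Sort the remaining points by polar angle around p₀.
  3. Walk through sorted points, maintaining a stack; pop the top while the last three entries make a non-left turn (cross product ≤ 0).
  4. Final stack is the convex hull in CCW order: (5, -5), (10, -1), (10, 7), (-6, 6).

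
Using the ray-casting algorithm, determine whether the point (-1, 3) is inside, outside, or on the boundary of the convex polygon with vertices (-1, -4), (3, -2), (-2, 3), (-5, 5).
The point (-1, 3) lies strictly outside the polygon

Cast a horizontal ray to the right from the query point and count how many polygon edges it crosses (each edge strictly once or zero times, handled with the usual half-open convention). 
Parity of crossings → even ⇒ outside.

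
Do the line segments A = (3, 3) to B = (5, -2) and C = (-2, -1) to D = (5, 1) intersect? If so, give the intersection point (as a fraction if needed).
Yes; intersection at (51/13, 9/13) (t = 6/13 on AB, s = 11/13 on CD)

Parametrize AB as A + t(B − A) = (3 + 2 t, 3 + -5 t) and CD as C + s(D − C) = (-2 + 7 s, -1 + 2 s). Solve the linear system for (t, s). Determinant = -39 ≠ 0, so a unique intersection of the containing lines exists. Solution: t = 6/13, s = 11/13 — both in [0, 1], so the segments cross. Intersection point: (51/13, 9/13).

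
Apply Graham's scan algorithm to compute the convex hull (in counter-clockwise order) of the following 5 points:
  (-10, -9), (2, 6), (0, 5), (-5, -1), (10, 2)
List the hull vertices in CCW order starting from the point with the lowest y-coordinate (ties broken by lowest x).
Hull (CCW) = [(-10, -9), (10, 2), (2, 6), (0, 5), (-5, -1)]

Graham scan procedure:
  1. Find the pivot p₀ = point with lowest y (tie → lowest x): (-10, -9).
  2. Sort the remaining points by polar angle around p₀.
  3. Walk through sorted points, maintaining a stack; pop the top while the last three entries make a non-left turn (cross product ≤ 0).
  4. Final stack is the convex hull in CCW order: (-10, -9), (10, 2), (2, 6), (0, 5), (-5, -1).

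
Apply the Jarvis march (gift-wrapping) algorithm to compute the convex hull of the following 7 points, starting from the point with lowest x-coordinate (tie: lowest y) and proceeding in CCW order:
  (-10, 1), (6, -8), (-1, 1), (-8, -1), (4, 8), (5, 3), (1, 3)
Hull (CCW) = [(-10, 1), (-8, -1), (6, -8), (5, 3), (4, 8)]

Jarvis march: at each step, from the current hull vertex p, select the next vertex q as the point such that every other point lies strictly to the left of (or on) the directed line p → q. (Equivalently: for every other point r, the cross product (q − p) × (r − p) ≥ 0.)
Starting point (lowest x, tie lowest y): (-10, 1). Wrap until returning to start. Resulting hull: (-10, 1), (-8, -1), (6, -8), (5, 3), (4, 8).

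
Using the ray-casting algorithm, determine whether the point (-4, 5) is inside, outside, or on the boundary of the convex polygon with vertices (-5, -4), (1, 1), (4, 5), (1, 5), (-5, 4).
The point (-4, 5) lies strictly outside the polygon

Cast a horizontal ray to the right from the query point and count how many polygon edges it crosses (each edge strictly once or zero times, handled with the usual half-open convention). 
Parity of crossings → even ⇒ outside.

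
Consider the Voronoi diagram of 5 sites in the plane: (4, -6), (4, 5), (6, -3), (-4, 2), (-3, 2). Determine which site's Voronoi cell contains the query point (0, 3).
Nearest site = (-3, 2)

The Voronoi cell of site s contains exactly those query points closer to s than to any other site. Compute squared distances from q = (0, 3) to each site:
  (-3 − 0)² + (2 − 3)² = 10
  (-4 − 0)² + (2 − 3)² = 17
  (4 − 0)² + (5 − 3)² = 20
  (6 − 0)² + (-3 − 3)² = 72
  (4 − 0)² + (-6 − 3)² = 97
Minimum is attained by (-3, 2), so q lies in its Voronoi cell.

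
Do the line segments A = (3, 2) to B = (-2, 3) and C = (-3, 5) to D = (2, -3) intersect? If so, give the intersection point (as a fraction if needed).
Yes; intersection at (-12/7, 103/35) (t = 33/35 on AB, s = 9/35 on CD)

Parametrize AB as A + t(B − A) = (3 + -5 t, 2 + 1 t) and CD as C + s(D − C) = (-3 + 5 s, 5 + -8 s). Solve the linear system for (t, s). Determinant = -35 ≠ 0, so a unique intersection of the containing lines exists. Solution: t = 33/35, s = 9/35 — both in [0, 1], so the segments cross. Intersection point: (-12/7, 103/35).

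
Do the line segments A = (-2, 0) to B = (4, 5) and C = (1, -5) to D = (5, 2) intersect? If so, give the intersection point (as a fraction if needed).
No (intersection of containing lines falls outside at least one segment)

Parametrize and solve: t = 41/22, s = 45/22. At least one of these is outside [0, 1], so the segments do not intersect.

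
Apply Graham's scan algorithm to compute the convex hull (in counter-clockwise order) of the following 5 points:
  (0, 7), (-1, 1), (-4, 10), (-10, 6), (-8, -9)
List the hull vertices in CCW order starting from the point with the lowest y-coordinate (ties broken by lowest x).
Hull (CCW) = [(-8, -9), (-1, 1), (0, 7), (-4, 10), (-10, 6)]

Graham scan procedure:
  1. Find the pivot p₀ = point with lowest y (tie → lowest x): (-8, -9).
  2. Sort the remaining points by polar angle around p₀.
  3. Walk through sorted points, maintaining a stack; pop the top while the last three entries make a non-left turn (cross product ≤ 0).
  4. Final stack is the convex hull in CCW order: (-8, -9), (-1, 1), (0, 7), (-4, 10), (-10, 6).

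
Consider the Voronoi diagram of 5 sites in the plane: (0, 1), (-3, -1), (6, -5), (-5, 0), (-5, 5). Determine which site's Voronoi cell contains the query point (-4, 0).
Nearest site = (-5, 0)

The Voronoi cell of site s contains exactly those query points closer to s than to any other site. Compute squared distances from q = (-4, 0) to each site:
  (-5 − -4)² + (0 − 0)² = 1
  (-3 − -4)² + (-1 − 0)² = 2
  (0 − -4)² + (1 − 0)² = 17
  (-5 − -4)² + (5 − 0)² = 26
  (6 − -4)² + (-5 − 0)² = 125
Minimum is attained by (-5, 0), so q lies in its Voronoi cell.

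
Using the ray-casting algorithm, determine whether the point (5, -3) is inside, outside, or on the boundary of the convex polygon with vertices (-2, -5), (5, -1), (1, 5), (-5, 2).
The point (5, -3) lies strictly outside the polygon

Cast a horizontal ray to the right from the query point and count how many polygon edges it crosses (each edge strictly once or zero times, handled with the usual half-open convention). 
Parity of crossings → even ⇒ outside.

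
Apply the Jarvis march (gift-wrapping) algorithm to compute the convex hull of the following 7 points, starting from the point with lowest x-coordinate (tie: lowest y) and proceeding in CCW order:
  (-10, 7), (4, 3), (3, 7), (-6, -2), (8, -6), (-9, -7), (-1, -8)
Hull (CCW) = [(-10, 7), (-9, -7), (-1, -8), (8, -6), (3, 7)]

Jarvis march: at each step, from the current hull vertex p, select the next vertex q as the point such that every other point lies strictly to the left of (or on) the directed line p → q. (Equivalently: for every other point r, the cross product (q − p) × (r − p) ≥ 0.)
Starting point (lowest x, tie lowest y): (-10, 7). Wrap until returning to start. Resulting hull: (-10, 7), (-9, -7), (-1, -8), (8, -6), (3, 7).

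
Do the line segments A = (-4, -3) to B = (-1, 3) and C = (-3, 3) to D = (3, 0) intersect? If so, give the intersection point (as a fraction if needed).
Yes; intersection at (-7/5, 11/5) (t = 13/15 on AB, s = 4/15 on CD)

Parametrize AB as A + t(B − A) = (-4 + 3 t, -3 + 6 t) and CD as C + s(D − C) = (-3 + 6 s, 3 + -3 s). Solve the linear system for (t, s). Determinant = 45 ≠ 0, so a unique intersection of the containing lines exists. Solution: t = 13/15, s = 4/15 — both in [0, 1], so the segments cross. Intersection point: (-7/5, 11/5).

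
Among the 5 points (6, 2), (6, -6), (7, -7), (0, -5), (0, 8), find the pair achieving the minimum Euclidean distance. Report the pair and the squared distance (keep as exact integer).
Pair = ((6, -6), (7, -7)); squared distance = 2

Compute all C(5, 2) = 10 pairwise squared distances (x_i − x_j)² + (y_i − y_j)². The minimum is 2, attained by the pair ((6, -6), (7, -7)).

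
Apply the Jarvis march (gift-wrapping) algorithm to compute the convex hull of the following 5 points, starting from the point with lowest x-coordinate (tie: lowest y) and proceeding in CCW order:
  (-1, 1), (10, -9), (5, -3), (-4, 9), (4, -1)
Hull (CCW) = [(-4, 9), (-1, 1), (10, -9), (4, -1)]

Jarvis march: at each step, from the current hull vertex p, select the next vertex q as the point such that every other point lies strictly to the left of (or on) the directed line p → q. (Equivalently: for every other point r, the cross product (q − p) × (r − p) ≥ 0.)
Starting point (lowest x, tie lowest y): (-4, 9). Wrap until returning to start. Resulting hull: (-4, 9), (-1, 1), (10, -9), (4, -1).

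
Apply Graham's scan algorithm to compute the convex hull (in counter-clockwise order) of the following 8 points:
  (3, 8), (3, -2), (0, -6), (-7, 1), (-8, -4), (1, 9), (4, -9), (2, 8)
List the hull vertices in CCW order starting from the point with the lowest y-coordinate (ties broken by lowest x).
Hull (CCW) = [(4, -9), (3, 8), (1, 9), (-7, 1), (-8, -4)]

Graham scan procedure:
  1. Find the pivot p₀ = point with lowest y (tie → lowest x): (4, -9).
  2. Sort the remaining points by polar angle around p₀.
  3. Walk through sorted points, maintaining a stack; pop the top while the last three entries make a non-left turn (cross product ≤ 0).
  4. Final stack is the convex hull in CCW order: (4, -9), (3, 8), (1, 9), (-7, 1), (-8, -4).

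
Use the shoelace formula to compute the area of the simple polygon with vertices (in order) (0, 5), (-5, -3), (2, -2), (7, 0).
Area = 45

Shoelace formula: Area = (1/2) |Σ_i (x_i · y_{i+1} − x_{i+1} · y_i)| (indices mod n). Compute each cross term:
  (0)(-3) − (-5)(5) = 25
  (-5)(-2) − (2)(-3) = 16
  (2)(0) − (7)(-2) = 14
  (7)(5) − (0)(0) = 35
Sum = 90, so (signed) Area = 90/2 = 45, |Area| = 45.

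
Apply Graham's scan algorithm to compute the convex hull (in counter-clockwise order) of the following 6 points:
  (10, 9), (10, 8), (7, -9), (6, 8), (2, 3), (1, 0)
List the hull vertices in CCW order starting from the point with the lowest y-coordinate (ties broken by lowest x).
Hull (CCW) = [(7, -9), (10, 8), (10, 9), (6, 8), (2, 3), (1, 0)]

Graham scan procedure:
  1. Find the pivot p₀ = point with lowest y (tie → lowest x): (7, -9).
  2. Sort the remaining points by polar angle around p₀.
  3. Walk through sorted points, maintaining a stack; pop the top while the last three entries make a non-left turn (cross product ≤ 0).
  4. Final stack is the convex hull in CCW order: (7, -9), (10, 8), (10, 9), (6, 8), (2, 3), (1, 0).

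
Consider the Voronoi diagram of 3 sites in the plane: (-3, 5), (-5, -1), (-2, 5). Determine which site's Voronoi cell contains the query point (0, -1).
Nearest site = (-5, -1)

The Voronoi cell of site s contains exactly those query points closer to s than to any other site. Compute squared distances from q = (0, -1) to each site:
  (-5 − 0)² + (-1 − -1)² = 25
  (-2 − 0)² + (5 − -1)² = 40
  (-3 − 0)² + (5 − -1)² = 45
Minimum is attained by (-5, -1), so q lies in its Voronoi cell.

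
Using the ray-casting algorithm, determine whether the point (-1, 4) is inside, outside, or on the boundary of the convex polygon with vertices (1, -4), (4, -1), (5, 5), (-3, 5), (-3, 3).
The point (-1, 4) lies strictly inside the polygon

Cast a horizontal ray to the right from the query point and count how many polygon edges it crosses (each edge strictly once or zero times, handled with the usual half-open convention). 
Parity of crossings → odd ⇒ inside.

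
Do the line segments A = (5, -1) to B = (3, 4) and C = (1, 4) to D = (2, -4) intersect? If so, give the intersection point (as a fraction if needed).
No (intersection of containing lines falls outside at least one segment)

Parametrize and solve: t = 27/11, s = -10/11. At least one of these is outside [0, 1], so the segments do not intersect.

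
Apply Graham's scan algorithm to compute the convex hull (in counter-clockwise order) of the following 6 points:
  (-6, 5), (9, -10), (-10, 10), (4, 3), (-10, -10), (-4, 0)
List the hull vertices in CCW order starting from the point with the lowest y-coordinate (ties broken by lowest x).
Hull (CCW) = [(-10, -10), (9, -10), (4, 3), (-10, 10)]

Graham scan procedure:
  1. Find the pivot p₀ = point with lowest y (tie → lowest x): (-10, -10).
  2. Sort the remaining points by polar angle around p₀.
  3. Walk through sorted points, maintaining a stack; pop the top while the last three entries make a non-left turn (cross product ≤ 0).
  4. Final stack is the convex hull in CCW order: (-10, -10), (9, -10), (4, 3), (-10, 10).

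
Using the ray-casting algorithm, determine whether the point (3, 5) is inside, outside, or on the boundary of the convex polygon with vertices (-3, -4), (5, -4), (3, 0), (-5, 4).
The point (3, 5) lies strictly outside the polygon

Cast a horizontal ray to the right from the query point and count how many polygon edges it crosses (each edge strictly once or zero times, handled with the usual half-open convention). 
Parity of crossings → even ⇒ outside.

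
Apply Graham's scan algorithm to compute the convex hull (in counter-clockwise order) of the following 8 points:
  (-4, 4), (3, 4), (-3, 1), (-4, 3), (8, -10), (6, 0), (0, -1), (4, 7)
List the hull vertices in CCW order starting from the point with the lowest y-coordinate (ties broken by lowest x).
Hull (CCW) = [(8, -10), (6, 0), (4, 7), (-4, 4), (-4, 3), (-3, 1)]

Graham scan procedure:
  1. Find the pivot p₀ = point with lowest y (tie → lowest x): (8, -10).
  2. Sort the remaining points by polar angle around p₀.
  3. Walk through sorted points, maintaining a stack; pop the top while the last three entries make a non-left turn (cross product ≤ 0).
  4. Final stack is the convex hull in CCW order: (8, -10), (6, 0), (4, 7), (-4, 4), (-4, 3), (-3, 1).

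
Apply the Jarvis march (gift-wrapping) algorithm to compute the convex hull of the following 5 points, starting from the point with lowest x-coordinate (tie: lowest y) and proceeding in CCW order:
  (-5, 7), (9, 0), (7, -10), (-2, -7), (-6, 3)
Hull (CCW) = [(-6, 3), (-2, -7), (7, -10), (9, 0), (-5, 7)]

Jarvis march: at each step, from the current hull vertex p, select the next vertex q as the point such that every other point lies strictly to the left of (or on) the directed line p → q. (Equivalently: for every other point r, the cross product (q − p) × (r − p) ≥ 0.)
Starting point (lowest x, tie lowest y): (-6, 3). Wrap until returning to start. Resulting hull: (-6, 3), (-2, -7), (7, -10), (9, 0), (-5, 7).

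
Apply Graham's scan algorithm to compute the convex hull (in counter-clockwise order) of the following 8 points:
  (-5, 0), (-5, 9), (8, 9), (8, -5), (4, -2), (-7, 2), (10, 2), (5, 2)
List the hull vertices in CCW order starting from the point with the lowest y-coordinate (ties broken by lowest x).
Hull (CCW) = [(8, -5), (10, 2), (8, 9), (-5, 9), (-7, 2), (-5, 0)]

Graham scan procedure:
  1. Find the pivot p₀ = point with lowest y (tie → lowest x): (8, -5).
  2. Sort the remaining points by polar angle around p₀.
  3. Walk through sorted points, maintaining a stack; pop the top while the last three entries make a non-left turn (cross product ≤ 0).
  4. Final stack is the convex hull in CCW order: (8, -5), (10, 2), (8, 9), (-5, 9), (-7, 2), (-5, 0).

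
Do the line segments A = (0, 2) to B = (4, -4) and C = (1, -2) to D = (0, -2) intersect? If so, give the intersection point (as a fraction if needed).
No (intersection of containing lines falls outside at least one segment)

Parametrize and solve: t = 2/3, s = -5/3. At least one of these is outside [0, 1], so the segments do not intersect.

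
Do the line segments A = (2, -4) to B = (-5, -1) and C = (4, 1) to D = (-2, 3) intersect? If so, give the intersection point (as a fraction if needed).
No (intersection of containing lines falls outside at least one segment)

Parametrize and solve: t = 17/2, s = 41/4. At least one of these is outside [0, 1], so the segments do not intersect.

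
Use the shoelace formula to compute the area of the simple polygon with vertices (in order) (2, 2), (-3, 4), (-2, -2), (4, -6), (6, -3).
Area = 45

Shoelace formula: Area = (1/2) |Σ_i (x_i · y_{i+1} − x_{i+1} · y_i)| (indices mod n). Compute each cross term:
  (2)(4) − (-3)(2) = 14
  (-3)(-2) − (-2)(4) = 14
  (-2)(-6) − (4)(-2) = 20
  (4)(-3) − (6)(-6) = 24
  (6)(2) − (2)(-3) = 18
Sum = 90, so (signed) Area = 90/2 = 45, |Area| = 45.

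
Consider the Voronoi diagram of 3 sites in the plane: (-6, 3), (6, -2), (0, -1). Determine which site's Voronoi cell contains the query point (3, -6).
Nearest site = (6, -2)

The Voronoi cell of site s contains exactly those query points closer to s than to any other site. Compute squared distances from q = (3, -6) to each site:
  (6 − 3)² + (-2 − -6)² = 25
  (0 − 3)² + (-1 − -6)² = 34
  (-6 − 3)² + (3 − -6)² = 162
Minimum is attained by (6, -2), so q lies in its Voronoi cell.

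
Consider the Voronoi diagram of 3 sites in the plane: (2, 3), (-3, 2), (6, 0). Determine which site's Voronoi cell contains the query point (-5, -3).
Nearest site = (-3, 2)

The Voronoi cell of site s contains exactly those query points closer to s than to any other site. Compute squared distances from q = (-5, -3) to each site:
  (-3 − -5)² + (2 − -3)² = 29
  (2 − -5)² + (3 − -3)² = 85
  (6 − -5)² + (0 − -3)² = 130
Minimum is attained by (-3, 2), so q lies in its Voronoi cell.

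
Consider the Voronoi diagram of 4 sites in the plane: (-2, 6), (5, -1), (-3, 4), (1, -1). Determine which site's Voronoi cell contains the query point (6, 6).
Nearest site = (5, -1)

The Voronoi cell of site s contains exactly those query points closer to s than to any other site. Compute squared distances from q = (6, 6) to each site:
  (5 − 6)² + (-1 − 6)² = 50
  (-2 − 6)² + (6 − 6)² = 64
  (1 − 6)² + (-1 − 6)² = 74
  (-3 − 6)² + (4 − 6)² = 85
Minimum is attained by (5, -1), so q lies in its Voronoi cell.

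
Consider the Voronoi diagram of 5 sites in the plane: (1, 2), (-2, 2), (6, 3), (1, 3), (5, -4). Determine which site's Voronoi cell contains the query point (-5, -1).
Nearest site = (-2, 2)

The Voronoi cell of site s contains exactly those query points closer to s than to any other site. Compute squared distances from q = (-5, -1) to each site:
  (-2 − -5)² + (2 − -1)² = 18
  (1 − -5)² + (2 − -1)² = 45
  (1 − -5)² + (3 − -1)² = 52
  (5 − -5)² + (-4 − -1)² = 109
  (6 − -5)² + (3 − -1)² = 137
Minimum is attained by (-2, 2), so q lies in its Voronoi cell.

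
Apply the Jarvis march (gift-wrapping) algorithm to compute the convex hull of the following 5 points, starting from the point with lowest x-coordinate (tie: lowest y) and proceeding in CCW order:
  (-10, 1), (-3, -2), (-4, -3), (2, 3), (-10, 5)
Hull (CCW) = [(-10, 1), (-4, -3), (2, 3), (-10, 5)]

Jarvis march: at each step, from the current hull vertex p, select the next vertex q as the point such that every other point lies strictly to the left of (or on) the directed line p → q. (Equivalently: for every other point r, the cross product (q − p) × (r − p) ≥ 0.)
Starting point (lowest x, tie lowest y): (-10, 1). Wrap until returning to start. Resulting hull: (-10, 1), (-4, -3), (2, 3), (-10, 5).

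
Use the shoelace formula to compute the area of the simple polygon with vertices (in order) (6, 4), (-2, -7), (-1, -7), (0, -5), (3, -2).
Area = 17/2

Shoelace formula: Area = (1/2) |Σ_i (x_i · y_{i+1} − x_{i+1} · y_i)| (indices mod n). Compute each cross term:
  (6)(-7) − (-2)(4) = -34
  (-2)(-7) − (-1)(-7) = 7
  (-1)(-5) − (0)(-7) = 5
  (0)(-2) − (3)(-5) = 15
  (3)(4) − (6)(-2) = 24
Sum = 17, so (signed) Area = 17/2 = 17/2, |Area| = 17/2.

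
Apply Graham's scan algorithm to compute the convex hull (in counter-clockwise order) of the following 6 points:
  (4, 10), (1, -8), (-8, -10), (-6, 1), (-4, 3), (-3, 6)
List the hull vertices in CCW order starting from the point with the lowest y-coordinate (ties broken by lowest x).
Hull (CCW) = [(-8, -10), (1, -8), (4, 10), (-3, 6), (-6, 1)]

Graham scan procedure:
  1. Find the pivot p₀ = point with lowest y (tie → lowest x): (-8, -10).
  2. Sort the remaining points by polar angle around p₀.
  3. Walk through sorted points, maintaining a stack; pop the top while the last three entries make a non-left turn (cross product ≤ 0).
  4. Final stack is the convex hull in CCW order: (-8, -10), (1, -8), (4, 10), (-3, 6), (-6, 1).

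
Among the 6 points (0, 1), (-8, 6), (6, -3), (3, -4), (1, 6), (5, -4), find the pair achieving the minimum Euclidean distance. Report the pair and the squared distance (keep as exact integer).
Pair = ((6, -3), (5, -4)); squared distance = 2

Compute all C(6, 2) = 15 pairwise squared distances (x_i − x_j)² + (y_i − y_j)². The minimum is 2, attained by the pair ((6, -3), (5, -4)).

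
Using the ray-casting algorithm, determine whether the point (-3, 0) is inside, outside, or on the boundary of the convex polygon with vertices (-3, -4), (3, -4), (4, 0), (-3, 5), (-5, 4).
The point (-3, 0) lies strictly inside the polygon

Cast a horizontal ray to the right from the query point and count how many polygon edges it crosses (each edge strictly once or zero times, handled with the usual half-open convention). 
Parity of crossings → odd ⇒ inside.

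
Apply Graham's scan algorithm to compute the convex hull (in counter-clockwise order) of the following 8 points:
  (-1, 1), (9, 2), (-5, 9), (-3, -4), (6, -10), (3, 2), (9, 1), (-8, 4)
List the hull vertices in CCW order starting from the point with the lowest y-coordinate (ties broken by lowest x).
Hull (CCW) = [(6, -10), (9, 1), (9, 2), (-5, 9), (-8, 4), (-3, -4)]

Graham scan procedure:
  1. Find the pivot p₀ = point with lowest y (tie → lowest x): (6, -10).
  2. Sort the remaining points by polar angle around p₀.
  3. Walk through sorted points, maintaining a stack; pop the top while the last three entries make a non-left turn (cross product ≤ 0).
  4. Final stack is the convex hull in CCW order: (6, -10), (9, 1), (9, 2), (-5, 9), (-8, 4), (-3, -4).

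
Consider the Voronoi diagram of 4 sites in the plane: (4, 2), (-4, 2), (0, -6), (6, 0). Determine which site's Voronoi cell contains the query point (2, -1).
Nearest site = (4, 2)

The Voronoi cell of site s contains exactly those query points closer to s than to any other site. Compute squared distances from q = (2, -1) to each site:
  (4 − 2)² + (2 − -1)² = 13
  (6 − 2)² + (0 − -1)² = 17
  (0 − 2)² + (-6 − -1)² = 29
  (-4 − 2)² + (2 − -1)² = 45
Minimum is attained by (4, 2), so q lies in its Voronoi cell.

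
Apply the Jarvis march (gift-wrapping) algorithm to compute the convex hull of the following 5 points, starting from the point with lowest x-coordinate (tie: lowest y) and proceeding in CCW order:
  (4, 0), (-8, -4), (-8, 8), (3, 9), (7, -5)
Hull (CCW) = [(-8, -4), (7, -5), (3, 9), (-8, 8)]

Jarvis march: at each step, from the current hull vertex p, select the next vertex q as the point such that every other point lies strictly to the left of (or on) the directed line p → q. (Equivalently: for every other point r, the cross product (q − p) × (r − p) ≥ 0.)
Starting point (lowest x, tie lowest y): (-8, -4). Wrap until returning to start. Resulting hull: (-8, -4), (7, -5), (3, 9), (-8, 8).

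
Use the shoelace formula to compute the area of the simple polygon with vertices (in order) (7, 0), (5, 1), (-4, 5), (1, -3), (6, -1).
Area = 67/2

Shoelace formula: Area = (1/2) |Σ_i (x_i · y_{i+1} − x_{i+1} · y_i)| (indices mod n). Compute each cross term:
  (7)(1) − (5)(0) = 7
  (5)(5) − (-4)(1) = 29
  (-4)(-3) − (1)(5) = 7
  (1)(-1) − (6)(-3) = 17
  (6)(0) − (7)(-1) = 7
Sum = 67, so (signed) Area = 67/2 = 67/2, |Area| = 67/2.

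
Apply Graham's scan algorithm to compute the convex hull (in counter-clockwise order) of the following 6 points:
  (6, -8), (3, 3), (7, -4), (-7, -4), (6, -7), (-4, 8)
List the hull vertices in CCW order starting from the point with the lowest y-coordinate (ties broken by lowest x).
Hull (CCW) = [(6, -8), (7, -4), (3, 3), (-4, 8), (-7, -4)]

Graham scan procedure:
  1. Find the pivot p₀ = point with lowest y (tie → lowest x): (6, -8).
  2. Sort the remaining points by polar angle around p₀.
  3. Walk through sorted points, maintaining a stack; pop the top while the last three entries make a non-left turn (cross product ≤ 0).
  4. Final stack is the convex hull in CCW order: (6, -8), (7, -4), (3, 3), (-4, 8), (-7, -4).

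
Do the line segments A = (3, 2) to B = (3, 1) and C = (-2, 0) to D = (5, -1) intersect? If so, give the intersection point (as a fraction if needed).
No (intersection of containing lines falls outside at least one segment)

Parametrize and solve: t = 19/7, s = 5/7. At least one of these is outside [0, 1], so the segments do not intersect.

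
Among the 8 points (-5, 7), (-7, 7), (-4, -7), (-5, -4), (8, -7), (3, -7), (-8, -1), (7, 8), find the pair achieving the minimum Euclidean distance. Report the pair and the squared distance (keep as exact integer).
Pair = ((-5, 7), (-7, 7)); squared distance = 4

Compute all C(8, 2) = 28 pairwise squared distances (x_i − x_j)² + (y_i − y_j)². The minimum is 4, attained by the pair ((-5, 7), (-7, 7)).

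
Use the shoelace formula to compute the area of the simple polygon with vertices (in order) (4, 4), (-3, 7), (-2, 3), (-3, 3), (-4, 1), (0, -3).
Area = 81/2

Shoelace formula: Area = (1/2) |Σ_i (x_i · y_{i+1} − x_{i+1} · y_i)| (indices mod n). Compute each cross term:
  (4)(7) − (-3)(4) = 40
  (-3)(3) − (-2)(7) = 5
  (-2)(3) − (-3)(3) = 3
  (-3)(1) − (-4)(3) = 9
  (-4)(-3) − (0)(1) = 12
  (0)(4) − (4)(-3) = 12
Sum = 81, so (signed) Area = 81/2 = 81/2, |Area| = 81/2.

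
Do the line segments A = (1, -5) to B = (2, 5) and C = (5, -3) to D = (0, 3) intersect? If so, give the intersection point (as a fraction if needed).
Yes; intersection at (45/28, 15/14) (t = 17/28 on AB, s = 19/28 on CD)

Parametrize AB as A + t(B − A) = (1 + 1 t, -5 + 10 t) and CD as C + s(D − C) = (5 + -5 s, -3 + 6 s). Solve the linear system for (t, s). Determinant = -56 ≠ 0, so a unique intersection of the containing lines exists. Solution: t = 17/28, s = 19/28 — both in [0, 1], so the segments cross. Intersection point: (45/28, 15/14).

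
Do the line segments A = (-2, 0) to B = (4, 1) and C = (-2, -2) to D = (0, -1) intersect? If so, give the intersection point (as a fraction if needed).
No (intersection of containing lines falls outside at least one segment)

Parametrize and solve: t = 1, s = 3. At least one of these is outside [0, 1], so the segments do not intersect.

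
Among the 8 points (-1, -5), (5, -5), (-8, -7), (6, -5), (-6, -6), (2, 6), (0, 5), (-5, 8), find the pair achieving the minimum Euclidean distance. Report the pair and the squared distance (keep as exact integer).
Pair = ((5, -5), (6, -5)); squared distance = 1

Compute all C(8, 2) = 28 pairwise squared distances (x_i − x_j)² + (y_i − y_j)². The minimum is 1, attained by the pair ((5, -5), (6, -5)).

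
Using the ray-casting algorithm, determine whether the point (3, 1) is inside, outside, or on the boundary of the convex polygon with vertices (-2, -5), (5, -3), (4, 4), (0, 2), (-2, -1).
The point (3, 1) lies strictly inside the polygon

Cast a horizontal ray to the right from the query point and count how many polygon edges it crosses (each edge strictly once or zero times, handled with the usual half-open convention). 
Parity of crossings → odd ⇒ inside.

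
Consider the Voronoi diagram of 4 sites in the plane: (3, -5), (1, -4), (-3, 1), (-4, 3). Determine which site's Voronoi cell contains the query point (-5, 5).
Nearest site = (-4, 3)

The Voronoi cell of site s contains exactly those query points closer to s than to any other site. Compute squared distances from q = (-5, 5) to each site:
  (-4 − -5)² + (3 − 5)² = 5
  (-3 − -5)² + (1 − 5)² = 20
  (1 − -5)² + (-4 − 5)² = 117
  (3 − -5)² + (-5 − 5)² = 164
Minimum is attained by (-4, 3), so q lies in its Voronoi cell.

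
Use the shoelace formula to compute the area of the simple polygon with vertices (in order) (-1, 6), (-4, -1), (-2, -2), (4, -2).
Area = 65/2

Shoelace formula: Area = (1/2) |Σ_i (x_i · y_{i+1} − x_{i+1} · y_i)| (indices mod n). Compute each cross term:
  (-1)(-1) − (-4)(6) = 25
  (-4)(-2) − (-2)(-1) = 6
  (-2)(-2) − (4)(-2) = 12
  (4)(6) − (-1)(-2) = 22
Sum = 65, so (signed) Area = 65/2 = 65/2, |Area| = 65/2.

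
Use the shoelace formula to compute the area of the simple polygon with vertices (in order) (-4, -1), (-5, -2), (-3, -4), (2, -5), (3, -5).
Area = 11

Shoelace formula: Area = (1/2) |Σ_i (x_i · y_{i+1} − x_{i+1} · y_i)| (indices mod n). Compute each cross term:
  (-4)(-2) − (-5)(-1) = 3
  (-5)(-4) − (-3)(-2) = 14
  (-3)(-5) − (2)(-4) = 23
  (2)(-5) − (3)(-5) = 5
  (3)(-1) − (-4)(-5) = -23
Sum = 22, so (signed) Area = 22/2 = 11, |Area| = 11.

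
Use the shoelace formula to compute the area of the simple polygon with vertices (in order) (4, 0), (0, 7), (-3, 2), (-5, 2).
Area = 45/2

Shoelace formula: Area = (1/2) |Σ_i (x_i · y_{i+1} − x_{i+1} · y_i)| (indices mod n). Compute each cross term:
  (4)(7) − (0)(0) = 28
  (0)(2) − (-3)(7) = 21
  (-3)(2) − (-5)(2) = 4
  (-5)(0) − (4)(2) = -8
Sum = 45, so (signed) Area = 45/2 = 45/2, |Area| = 45/2.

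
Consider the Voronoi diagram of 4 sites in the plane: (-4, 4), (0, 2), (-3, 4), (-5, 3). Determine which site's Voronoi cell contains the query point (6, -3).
Nearest site = (0, 2)

The Voronoi cell of site s contains exactly those query points closer to s than to any other site. Compute squared distances from q = (6, -3) to each site:
  (0 − 6)² + (2 − -3)² = 61
  (-3 − 6)² + (4 − -3)² = 130
  (-4 − 6)² + (4 − -3)² = 149
  (-5 − 6)² + (3 − -3)² = 157
Minimum is attained by (0, 2), so q lies in its Voronoi cell.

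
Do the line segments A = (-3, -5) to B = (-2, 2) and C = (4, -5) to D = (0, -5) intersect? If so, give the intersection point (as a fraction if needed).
No (intersection of containing lines falls outside at least one segment)

Parametrize and solve: t = 0, s = 7/4. At least one of these is outside [0, 1], so the segments do not intersect.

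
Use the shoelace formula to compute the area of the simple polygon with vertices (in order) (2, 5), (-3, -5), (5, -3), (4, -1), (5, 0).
Area = 38

Shoelace formula: Area = (1/2) |Σ_i (x_i · y_{i+1} − x_{i+1} · y_i)| (indices mod n). Compute each cross term:
  (2)(-5) − (-3)(5) = 5
  (-3)(-3) − (5)(-5) = 34
  (5)(-1) − (4)(-3) = 7
  (4)(0) − (5)(-1) = 5
  (5)(5) − (2)(0) = 25
Sum = 76, so (signed) Area = 76/2 = 38, |Area| = 38.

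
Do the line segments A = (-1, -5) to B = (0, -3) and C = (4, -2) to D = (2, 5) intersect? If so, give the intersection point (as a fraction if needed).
No (intersection of containing lines falls outside at least one segment)

Parametrize and solve: t = 41/11, s = 7/11. At least one of these is outside [0, 1], so the segments do not intersect.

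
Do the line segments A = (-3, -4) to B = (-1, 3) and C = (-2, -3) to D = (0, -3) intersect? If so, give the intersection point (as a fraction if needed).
No (intersection of containing lines falls outside at least one segment)

Parametrize and solve: t = 1/7, s = -5/14. At least one of these is outside [0, 1], so the segments do not intersect.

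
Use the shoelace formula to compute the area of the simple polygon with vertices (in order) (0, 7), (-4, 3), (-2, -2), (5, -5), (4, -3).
Area = 95/2

Shoelace formula: Area = (1/2) |Σ_i (x_i · y_{i+1} − x_{i+1} · y_i)| (indices mod n). Compute each cross term:
  (0)(3) − (-4)(7) = 28
  (-4)(-2) − (-2)(3) = 14
  (-2)(-5) − (5)(-2) = 20
  (5)(-3) − (4)(-5) = 5
  (4)(7) − (0)(-3) = 28
Sum = 95, so (signed) Area = 95/2 = 95/2, |Area| = 95/2.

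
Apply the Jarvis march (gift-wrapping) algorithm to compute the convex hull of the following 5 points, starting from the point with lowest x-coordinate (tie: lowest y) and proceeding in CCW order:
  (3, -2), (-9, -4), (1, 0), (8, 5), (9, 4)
Hull (CCW) = [(-9, -4), (3, -2), (9, 4), (8, 5)]

Jarvis march: at each step, from the current hull vertex p, select the next vertex q as the point such that every other point lies strictly to the left of (or on) the directed line p → q. (Equivalently: for every other point r, the cross product (q − p) × (r − p) ≥ 0.)
Starting point (lowest x, tie lowest y): (-9, -4). Wrap until returning to start. Resulting hull: (-9, -4), (3, -2), (9, 4), (8, 5).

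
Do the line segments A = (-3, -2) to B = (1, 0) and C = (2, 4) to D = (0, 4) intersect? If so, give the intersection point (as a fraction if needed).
No (intersection of containing lines falls outside at least one segment)

Parametrize and solve: t = 3, s = -7/2. At least one of these is outside [0, 1], so the segments do not intersect.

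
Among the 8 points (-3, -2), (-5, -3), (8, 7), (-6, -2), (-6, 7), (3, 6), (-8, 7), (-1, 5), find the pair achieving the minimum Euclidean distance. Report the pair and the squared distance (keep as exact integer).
Pair = ((-5, -3), (-6, -2)); squared distance = 2

Compute all C(8, 2) = 28 pairwise squared distances (x_i − x_j)² + (y_i − y_j)². The minimum is 2, attained by the pair ((-5, -3), (-6, -2)).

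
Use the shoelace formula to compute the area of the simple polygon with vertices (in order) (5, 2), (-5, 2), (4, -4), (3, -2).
Area = 26

Shoelace formula: Area = (1/2) |Σ_i (x_i · y_{i+1} − x_{i+1} · y_i)| (indices mod n). Compute each cross term:
  (5)(2) − (-5)(2) = 20
  (-5)(-4) − (4)(2) = 12
  (4)(-2) − (3)(-4) = 4
  (3)(2) − (5)(-2) = 16
Sum = 52, so (signed) Area = 52/2 = 26, |Area| = 26.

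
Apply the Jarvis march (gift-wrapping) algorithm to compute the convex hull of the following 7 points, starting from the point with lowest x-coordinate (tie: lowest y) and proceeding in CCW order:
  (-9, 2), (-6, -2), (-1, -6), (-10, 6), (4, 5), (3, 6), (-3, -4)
Hull (CCW) = [(-10, 6), (-9, 2), (-6, -2), (-1, -6), (4, 5), (3, 6)]

Jarvis march: at each step, from the current hull vertex p, select the next vertex q as the point such that every other point lies strictly to the left of (or on) the directed line p → q. (Equivalently: for every other point r, the cross product (q − p) × (r − p) ≥ 0.)
Starting point (lowest x, tie lowest y): (-10, 6). Wrap until returning to start. Resulting hull: (-10, 6), (-9, 2), (-6, -2), (-1, -6), (4, 5), (3, 6).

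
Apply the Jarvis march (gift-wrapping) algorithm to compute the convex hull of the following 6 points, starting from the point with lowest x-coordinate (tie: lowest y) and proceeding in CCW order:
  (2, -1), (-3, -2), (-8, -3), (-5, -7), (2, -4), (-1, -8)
Hull (CCW) = [(-8, -3), (-5, -7), (-1, -8), (2, -4), (2, -1)]

Jarvis march: at each step, from the current hull vertex p, select the next vertex q as the point such that every other point lies strictly to the left of (or on) the directed line p → q. (Equivalently: for every other point r, the cross product (q − p) × (r − p) ≥ 0.)
Starting point (lowest x, tie lowest y): (-8, -3). Wrap until returning to start. Resulting hull: (-8, -3), (-5, -7), (-1, -8), (2, -4), (2, -1).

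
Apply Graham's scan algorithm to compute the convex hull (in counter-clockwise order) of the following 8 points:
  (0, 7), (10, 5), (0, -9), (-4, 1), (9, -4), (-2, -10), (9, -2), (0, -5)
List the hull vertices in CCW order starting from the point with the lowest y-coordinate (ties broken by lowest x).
Hull (CCW) = [(-2, -10), (0, -9), (9, -4), (10, 5), (0, 7), (-4, 1)]

Graham scan procedure:
  1. Find the pivot p₀ = point with lowest y (tie → lowest x): (-2, -10).
  2. Sort the remaining points by polar angle around p₀.
  3. Walk through sorted points, maintaining a stack; pop the top while the last three entries make a non-left turn (cross product ≤ 0).
  4. Final stack is the convex hull in CCW order: (-2, -10), (0, -9), (9, -4), (10, 5), (0, 7), (-4, 1).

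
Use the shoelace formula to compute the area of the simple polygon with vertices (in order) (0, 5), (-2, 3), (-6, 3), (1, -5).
Area = 27

Shoelace formula: Area = (1/2) |Σ_i (x_i · y_{i+1} − x_{i+1} · y_i)| (indices mod n). Compute each cross term:
  (0)(3) − (-2)(5) = 10
  (-2)(3) − (-6)(3) = 12
  (-6)(-5) − (1)(3) = 27
  (1)(5) − (0)(-5) = 5
Sum = 54, so (signed) Area = 54/2 = 27, |Area| = 27.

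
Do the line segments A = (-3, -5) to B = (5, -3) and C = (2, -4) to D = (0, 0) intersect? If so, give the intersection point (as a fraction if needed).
Yes; intersection at (17/9, -34/9) (t = 11/18 on AB, s = 1/18 on CD)

Parametrize AB as A + t(B − A) = (-3 + 8 t, -5 + 2 t) and CD as C + s(D − C) = (2 + -2 s, -4 + 4 s). Solve the linear system for (t, s). Determinant = -36 ≠ 0, so a unique intersection of the containing lines exists. Solution: t = 11/18, s = 1/18 — both in [0, 1], so the segments cross. Intersection point: (17/9, -34/9).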